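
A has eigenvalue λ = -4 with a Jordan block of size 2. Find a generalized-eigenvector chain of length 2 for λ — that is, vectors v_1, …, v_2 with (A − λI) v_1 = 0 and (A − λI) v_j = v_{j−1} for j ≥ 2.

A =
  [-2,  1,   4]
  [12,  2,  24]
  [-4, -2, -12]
A Jordan chain for λ = -4 of length 2:
v_1 = (2, 12, -4)ᵀ
v_2 = (1, 0, 0)ᵀ

Let N = A − (-4)·I. We want v_2 with N^2 v_2 = 0 but N^1 v_2 ≠ 0; then v_{j-1} := N · v_j for j = 2, …, 2.

Pick v_2 = (1, 0, 0)ᵀ.
Then v_1 = N · v_2 = (2, 12, -4)ᵀ.

Sanity check: (A − (-4)·I) v_1 = (0, 0, 0)ᵀ = 0. ✓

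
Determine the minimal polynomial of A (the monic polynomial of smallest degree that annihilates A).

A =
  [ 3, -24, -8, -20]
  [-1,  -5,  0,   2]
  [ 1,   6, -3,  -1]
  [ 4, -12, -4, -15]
x^2 + 10*x + 25

The characteristic polynomial is χ_A(x) = (x + 5)^4, so the eigenvalues are known. The minimal polynomial is
  m_A(x) = Π_λ (x − λ)^{k_λ}
where k_λ is the size of the *largest* Jordan block for λ (equivalently, the smallest k with (A − λI)^k v = 0 for every generalised eigenvector v of λ).

  λ = -5: largest Jordan block has size 2, contributing (x + 5)^2

So m_A(x) = (x + 5)^2 = x^2 + 10*x + 25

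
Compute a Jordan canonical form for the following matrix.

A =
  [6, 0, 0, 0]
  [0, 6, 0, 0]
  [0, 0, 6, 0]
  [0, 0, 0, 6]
J_1(6) ⊕ J_1(6) ⊕ J_1(6) ⊕ J_1(6)

The characteristic polynomial is
  det(x·I − A) = x^4 - 24*x^3 + 216*x^2 - 864*x + 1296 = (x - 6)^4

Eigenvalues and multiplicities (the geometric multiplicity of λ is n − rank(A − λI), which equals the number of Jordan blocks for λ):
  λ = 6: algebraic multiplicity = 4, geometric multiplicity = 4

Determining the block sizes for each eigenvalue:
  λ = 6: gm = am = 4, so every block has size 1 → block sizes [1, 1, 1, 1]

Assembling the blocks gives a Jordan form
J =
  [6, 0, 0, 0]
  [0, 6, 0, 0]
  [0, 0, 6, 0]
  [0, 0, 0, 6]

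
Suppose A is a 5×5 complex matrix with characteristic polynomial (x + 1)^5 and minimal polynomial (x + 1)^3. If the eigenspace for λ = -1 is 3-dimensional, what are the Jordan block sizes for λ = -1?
Block sizes for λ = -1: [3, 1, 1]

Step 1 — from the characteristic polynomial, algebraic multiplicity of λ = -1 is 5. From dim ker(A − (-1)·I) = 3, there are exactly 3 Jordan blocks for λ = -1.
Step 2 — from the minimal polynomial, the factor (x + 1)^3 tells us the largest block for λ = -1 has size 3.
Step 3 — with total size 5, 3 blocks, and largest block 3, the block sizes (in nonincreasing order) are [3, 1, 1].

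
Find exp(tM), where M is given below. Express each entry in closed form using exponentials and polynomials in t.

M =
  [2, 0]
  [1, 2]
e^{tM} =
  [exp(2*t), 0]
  [t*exp(2*t), exp(2*t)]

Strategy: write M = P · J · P⁻¹ where J is a Jordan canonical form, so e^{tM} = P · e^{tJ} · P⁻¹, and e^{tJ} can be computed block-by-block.

M has Jordan form
J =
  [2, 1]
  [0, 2]
(up to reordering of blocks).

Per-block formulas:
  For a 2×2 Jordan block J_2(2): exp(t · J_2(2)) = e^(2t)·(I + t·N), where N is the 2×2 nilpotent shift.

After assembling e^{tJ} and conjugating by P, we get:

e^{tM} =
  [exp(2*t), 0]
  [t*exp(2*t), exp(2*t)]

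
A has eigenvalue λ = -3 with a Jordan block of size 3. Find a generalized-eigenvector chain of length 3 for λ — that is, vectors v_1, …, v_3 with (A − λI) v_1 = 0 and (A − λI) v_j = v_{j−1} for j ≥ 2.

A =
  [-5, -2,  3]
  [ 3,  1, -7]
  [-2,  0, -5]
A Jordan chain for λ = -3 of length 3:
v_1 = (-8, 20, 8)ᵀ
v_2 = (-2, 3, -2)ᵀ
v_3 = (1, 0, 0)ᵀ

Let N = A − (-3)·I. We want v_3 with N^3 v_3 = 0 but N^2 v_3 ≠ 0; then v_{j-1} := N · v_j for j = 3, …, 2.

Pick v_3 = (1, 0, 0)ᵀ.
Then v_2 = N · v_3 = (-2, 3, -2)ᵀ.
Then v_1 = N · v_2 = (-8, 20, 8)ᵀ.

Sanity check: (A − (-3)·I) v_1 = (0, 0, 0)ᵀ = 0. ✓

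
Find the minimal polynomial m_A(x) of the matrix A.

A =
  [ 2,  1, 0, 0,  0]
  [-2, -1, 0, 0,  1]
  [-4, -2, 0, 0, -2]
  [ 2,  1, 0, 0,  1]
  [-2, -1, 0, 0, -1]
x^3

The characteristic polynomial is χ_A(x) = x^5, so the eigenvalues are known. The minimal polynomial is
  m_A(x) = Π_λ (x − λ)^{k_λ}
where k_λ is the size of the *largest* Jordan block for λ (equivalently, the smallest k with (A − λI)^k v = 0 for every generalised eigenvector v of λ).

  λ = 0: largest Jordan block has size 3, contributing (x − 0)^3

So m_A(x) = x^3 = x^3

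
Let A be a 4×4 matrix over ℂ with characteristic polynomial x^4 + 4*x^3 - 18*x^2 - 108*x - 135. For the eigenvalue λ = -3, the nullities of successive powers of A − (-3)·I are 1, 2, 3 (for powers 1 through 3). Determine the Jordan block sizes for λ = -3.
Block sizes for λ = -3: [3]

From the dimensions of kernels of powers, the number of Jordan blocks of size at least j is d_j − d_{j−1} where d_j = dim ker(N^j) (with d_0 = 0). Computing the differences gives [1, 1, 1].
The number of blocks of size exactly k is (#blocks of size ≥ k) − (#blocks of size ≥ k + 1), so the partition is: 1 block(s) of size 3.
In nonincreasing order the block sizes are [3].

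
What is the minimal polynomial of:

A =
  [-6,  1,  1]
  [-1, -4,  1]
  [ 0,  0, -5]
x^2 + 10*x + 25

The characteristic polynomial is χ_A(x) = (x + 5)^3, so the eigenvalues are known. The minimal polynomial is
  m_A(x) = Π_λ (x − λ)^{k_λ}
where k_λ is the size of the *largest* Jordan block for λ (equivalently, the smallest k with (A − λI)^k v = 0 for every generalised eigenvector v of λ).

  λ = -5: largest Jordan block has size 2, contributing (x + 5)^2

So m_A(x) = (x + 5)^2 = x^2 + 10*x + 25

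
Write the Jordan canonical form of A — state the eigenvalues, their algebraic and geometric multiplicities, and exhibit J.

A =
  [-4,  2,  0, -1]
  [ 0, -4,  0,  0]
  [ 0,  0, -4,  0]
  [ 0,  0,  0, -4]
J_2(-4) ⊕ J_1(-4) ⊕ J_1(-4)

The characteristic polynomial is
  det(x·I − A) = x^4 + 16*x^3 + 96*x^2 + 256*x + 256 = (x + 4)^4

Eigenvalues and multiplicities (the geometric multiplicity of λ is n − rank(A − λI), which equals the number of Jordan blocks for λ):
  λ = -4: algebraic multiplicity = 4, geometric multiplicity = 3

Determining the block sizes for each eigenvalue:
  λ = -4: 3 blocks summing to 4 forces exactly one block of size 2 and the rest size 1 → block sizes [2, 1, 1]

Assembling the blocks gives a Jordan form
J =
  [-4,  1,  0,  0]
  [ 0, -4,  0,  0]
  [ 0,  0, -4,  0]
  [ 0,  0,  0, -4]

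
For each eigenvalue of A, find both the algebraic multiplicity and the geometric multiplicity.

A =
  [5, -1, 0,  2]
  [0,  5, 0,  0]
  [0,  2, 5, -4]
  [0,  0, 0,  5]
λ = 5: alg = 4, geom = 3

Step 1 — factor the characteristic polynomial to read off the algebraic multiplicities:
  χ_A(x) = (x - 5)^4

Step 2 — compute geometric multiplicities via the rank-nullity identity g(λ) = n − rank(A − λI):
  rank(A − (5)·I) = 1, so dim ker(A − (5)·I) = n − 1 = 3

Summary:
  λ = 5: algebraic multiplicity = 4, geometric multiplicity = 3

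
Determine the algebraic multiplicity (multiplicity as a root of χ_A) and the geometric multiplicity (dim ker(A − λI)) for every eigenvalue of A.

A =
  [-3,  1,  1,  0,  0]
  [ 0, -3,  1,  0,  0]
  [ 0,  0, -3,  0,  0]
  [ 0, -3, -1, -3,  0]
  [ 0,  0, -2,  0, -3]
λ = -3: alg = 5, geom = 3

Step 1 — factor the characteristic polynomial to read off the algebraic multiplicities:
  χ_A(x) = (x + 3)^5

Step 2 — compute geometric multiplicities via the rank-nullity identity g(λ) = n − rank(A − λI):
  rank(A − (-3)·I) = 2, so dim ker(A − (-3)·I) = n − 2 = 3

Summary:
  λ = -3: algebraic multiplicity = 5, geometric multiplicity = 3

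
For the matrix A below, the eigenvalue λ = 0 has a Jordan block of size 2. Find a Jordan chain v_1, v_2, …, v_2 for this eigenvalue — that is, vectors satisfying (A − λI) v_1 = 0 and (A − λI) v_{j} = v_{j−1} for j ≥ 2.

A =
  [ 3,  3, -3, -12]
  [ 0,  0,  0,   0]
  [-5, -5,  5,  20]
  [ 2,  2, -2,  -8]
A Jordan chain for λ = 0 of length 2:
v_1 = (3, 0, -5, 2)ᵀ
v_2 = (1, 0, 0, 0)ᵀ

Let N = A − (0)·I. We want v_2 with N^2 v_2 = 0 but N^1 v_2 ≠ 0; then v_{j-1} := N · v_j for j = 2, …, 2.

Pick v_2 = (1, 0, 0, 0)ᵀ.
Then v_1 = N · v_2 = (3, 0, -5, 2)ᵀ.

Sanity check: (A − (0)·I) v_1 = (0, 0, 0, 0)ᵀ = 0. ✓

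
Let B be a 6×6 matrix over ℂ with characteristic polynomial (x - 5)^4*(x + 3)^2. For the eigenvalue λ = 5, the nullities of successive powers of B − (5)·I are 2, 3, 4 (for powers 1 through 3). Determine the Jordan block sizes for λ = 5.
Block sizes for λ = 5: [3, 1]

From the dimensions of kernels of powers, the number of Jordan blocks of size at least j is d_j − d_{j−1} where d_j = dim ker(N^j) (with d_0 = 0). Computing the differences gives [2, 1, 1].
The number of blocks of size exactly k is (#blocks of size ≥ k) − (#blocks of size ≥ k + 1), so the partition is: 1 block(s) of size 1, 1 block(s) of size 3.
In nonincreasing order the block sizes are [3, 1].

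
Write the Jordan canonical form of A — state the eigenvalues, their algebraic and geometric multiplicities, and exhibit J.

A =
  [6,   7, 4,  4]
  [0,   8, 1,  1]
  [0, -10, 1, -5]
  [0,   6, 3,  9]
J_3(6) ⊕ J_1(6)

The characteristic polynomial is
  det(x·I − A) = x^4 - 24*x^3 + 216*x^2 - 864*x + 1296 = (x - 6)^4

Eigenvalues and multiplicities (the geometric multiplicity of λ is n − rank(A − λI), which equals the number of Jordan blocks for λ):
  λ = 6: algebraic multiplicity = 4, geometric multiplicity = 2

Determining the block sizes for each eigenvalue:
  λ = 6: with am = 4 and gm = 2, the partition is not yet determined (e.g. several partitions of 4 into 2 parts exist). Let N = A − (6)·I. Computing rank(N^1) = 2, rank(N^2) = 1, rank(N^3) = 0; the number of blocks of size ≥ j is rank(N^{j−1}) − rank(N^j), giving [2, 1, 1]. So we have 1 block(s) of size 3, 1 block(s) of size 1 → block sizes [3, 1]

Assembling the blocks gives a Jordan form
J =
  [6, 1, 0, 0]
  [0, 6, 1, 0]
  [0, 0, 6, 0]
  [0, 0, 0, 6]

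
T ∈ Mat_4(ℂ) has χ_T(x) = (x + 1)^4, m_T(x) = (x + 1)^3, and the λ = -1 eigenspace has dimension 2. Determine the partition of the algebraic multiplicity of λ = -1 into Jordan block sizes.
Block sizes for λ = -1: [3, 1]

Step 1 — from the characteristic polynomial, algebraic multiplicity of λ = -1 is 4. From dim ker(T − (-1)·I) = 2, there are exactly 2 Jordan blocks for λ = -1.
Step 2 — from the minimal polynomial, the factor (x + 1)^3 tells us the largest block for λ = -1 has size 3.
Step 3 — with total size 4, 2 blocks, and largest block 3, the block sizes (in nonincreasing order) are [3, 1].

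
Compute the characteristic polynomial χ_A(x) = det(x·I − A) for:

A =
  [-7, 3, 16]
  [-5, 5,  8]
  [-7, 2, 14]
x^3 - 12*x^2 + 48*x - 64

Expanding det(x·I − A) (e.g. by cofactor expansion or by noting that A is similar to its Jordan form J, which has the same characteristic polynomial as A) gives
  χ_A(x) = x^3 - 12*x^2 + 48*x - 64
which factors as (x - 4)^3. The eigenvalues (with algebraic multiplicities) are λ = 4 with multiplicity 3.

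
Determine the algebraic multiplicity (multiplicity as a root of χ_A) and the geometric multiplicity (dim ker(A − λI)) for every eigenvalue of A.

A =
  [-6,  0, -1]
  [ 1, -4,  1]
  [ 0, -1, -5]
λ = -5: alg = 3, geom = 1

Step 1 — factor the characteristic polynomial to read off the algebraic multiplicities:
  χ_A(x) = (x + 5)^3

Step 2 — compute geometric multiplicities via the rank-nullity identity g(λ) = n − rank(A − λI):
  rank(A − (-5)·I) = 2, so dim ker(A − (-5)·I) = n − 2 = 1

Summary:
  λ = -5: algebraic multiplicity = 3, geometric multiplicity = 1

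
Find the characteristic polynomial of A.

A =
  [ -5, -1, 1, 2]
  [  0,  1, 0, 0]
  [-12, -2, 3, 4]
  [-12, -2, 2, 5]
x^4 - 4*x^3 + 6*x^2 - 4*x + 1

Expanding det(x·I − A) (e.g. by cofactor expansion or by noting that A is similar to its Jordan form J, which has the same characteristic polynomial as A) gives
  χ_A(x) = x^4 - 4*x^3 + 6*x^2 - 4*x + 1
which factors as (x - 1)^4. The eigenvalues (with algebraic multiplicities) are λ = 1 with multiplicity 4.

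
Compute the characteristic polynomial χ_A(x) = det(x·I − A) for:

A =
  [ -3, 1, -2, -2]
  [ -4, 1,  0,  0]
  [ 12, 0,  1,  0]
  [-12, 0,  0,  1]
x^4 - 2*x^2 + 1

Expanding det(x·I − A) (e.g. by cofactor expansion or by noting that A is similar to its Jordan form J, which has the same characteristic polynomial as A) gives
  χ_A(x) = x^4 - 2*x^2 + 1
which factors as (x - 1)^2*(x + 1)^2. The eigenvalues (with algebraic multiplicities) are λ = -1 with multiplicity 2, λ = 1 with multiplicity 2.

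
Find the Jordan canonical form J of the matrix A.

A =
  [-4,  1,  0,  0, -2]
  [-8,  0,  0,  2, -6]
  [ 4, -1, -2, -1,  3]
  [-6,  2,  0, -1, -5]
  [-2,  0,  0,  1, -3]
J_2(-2) ⊕ J_2(-2) ⊕ J_1(-2)

The characteristic polynomial is
  det(x·I − A) = x^5 + 10*x^4 + 40*x^3 + 80*x^2 + 80*x + 32 = (x + 2)^5

Eigenvalues and multiplicities (the geometric multiplicity of λ is n − rank(A − λI), which equals the number of Jordan blocks for λ):
  λ = -2: algebraic multiplicity = 5, geometric multiplicity = 3

Determining the block sizes for each eigenvalue:
  λ = -2: with am = 5 and gm = 3, the partition is not yet determined (e.g. several partitions of 5 into 3 parts exist). Let N = A − (-2)·I. Computing rank(N^1) = 2, rank(N^2) = 0; the number of blocks of size ≥ j is rank(N^{j−1}) − rank(N^j), giving [3, 2]. So we have 2 block(s) of size 2, 1 block(s) of size 1 → block sizes [2, 2, 1]

Assembling the blocks gives a Jordan form
J =
  [-2,  1,  0,  0,  0]
  [ 0, -2,  0,  0,  0]
  [ 0,  0, -2,  1,  0]
  [ 0,  0,  0, -2,  0]
  [ 0,  0,  0,  0, -2]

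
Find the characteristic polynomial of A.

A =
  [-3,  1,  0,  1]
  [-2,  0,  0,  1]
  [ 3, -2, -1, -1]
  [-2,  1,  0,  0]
x^4 + 4*x^3 + 6*x^2 + 4*x + 1

Expanding det(x·I − A) (e.g. by cofactor expansion or by noting that A is similar to its Jordan form J, which has the same characteristic polynomial as A) gives
  χ_A(x) = x^4 + 4*x^3 + 6*x^2 + 4*x + 1
which factors as (x + 1)^4. The eigenvalues (with algebraic multiplicities) are λ = -1 with multiplicity 4.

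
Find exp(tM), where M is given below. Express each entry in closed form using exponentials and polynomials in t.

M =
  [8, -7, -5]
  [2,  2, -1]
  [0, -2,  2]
e^{tM} =
  [t^2*exp(4*t) + 4*t*exp(4*t) + exp(4*t), -2*t^2*exp(4*t) - 7*t*exp(4*t), -3*t^2*exp(4*t)/2 - 5*t*exp(4*t)]
  [2*t^2*exp(4*t) + 2*t*exp(4*t), -4*t^2*exp(4*t) - 2*t*exp(4*t) + exp(4*t), -3*t^2*exp(4*t) - t*exp(4*t)]
  [-2*t^2*exp(4*t), 4*t^2*exp(4*t) - 2*t*exp(4*t), 3*t^2*exp(4*t) - 2*t*exp(4*t) + exp(4*t)]

Strategy: write M = P · J · P⁻¹ where J is a Jordan canonical form, so e^{tM} = P · e^{tJ} · P⁻¹, and e^{tJ} can be computed block-by-block.

M has Jordan form
J =
  [4, 1, 0]
  [0, 4, 1]
  [0, 0, 4]
(up to reordering of blocks).

Per-block formulas:
  For a 3×3 Jordan block J_3(4): exp(t · J_3(4)) = e^(4t)·(I + t·N + (t^2/2)·N^2), where N is the 3×3 nilpotent shift.

After assembling e^{tJ} and conjugating by P, we get:

e^{tM} =
  [t^2*exp(4*t) + 4*t*exp(4*t) + exp(4*t), -2*t^2*exp(4*t) - 7*t*exp(4*t), -3*t^2*exp(4*t)/2 - 5*t*exp(4*t)]
  [2*t^2*exp(4*t) + 2*t*exp(4*t), -4*t^2*exp(4*t) - 2*t*exp(4*t) + exp(4*t), -3*t^2*exp(4*t) - t*exp(4*t)]
  [-2*t^2*exp(4*t), 4*t^2*exp(4*t) - 2*t*exp(4*t), 3*t^2*exp(4*t) - 2*t*exp(4*t) + exp(4*t)]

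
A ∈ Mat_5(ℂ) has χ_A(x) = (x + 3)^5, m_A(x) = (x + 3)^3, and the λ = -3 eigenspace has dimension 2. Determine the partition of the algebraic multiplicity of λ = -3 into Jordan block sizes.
Block sizes for λ = -3: [3, 2]

Step 1 — from the characteristic polynomial, algebraic multiplicity of λ = -3 is 5. From dim ker(A − (-3)·I) = 2, there are exactly 2 Jordan blocks for λ = -3.
Step 2 — from the minimal polynomial, the factor (x + 3)^3 tells us the largest block for λ = -3 has size 3.
Step 3 — with total size 5, 2 blocks, and largest block 3, the block sizes (in nonincreasing order) are [3, 2].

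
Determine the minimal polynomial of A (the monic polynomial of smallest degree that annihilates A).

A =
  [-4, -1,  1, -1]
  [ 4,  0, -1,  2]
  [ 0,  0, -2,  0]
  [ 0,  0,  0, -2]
x^3 + 6*x^2 + 12*x + 8

The characteristic polynomial is χ_A(x) = (x + 2)^4, so the eigenvalues are known. The minimal polynomial is
  m_A(x) = Π_λ (x − λ)^{k_λ}
where k_λ is the size of the *largest* Jordan block for λ (equivalently, the smallest k with (A − λI)^k v = 0 for every generalised eigenvector v of λ).

  λ = -2: largest Jordan block has size 3, contributing (x + 2)^3

So m_A(x) = (x + 2)^3 = x^3 + 6*x^2 + 12*x + 8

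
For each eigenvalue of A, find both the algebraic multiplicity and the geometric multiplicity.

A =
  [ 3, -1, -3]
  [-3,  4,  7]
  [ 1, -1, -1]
λ = 2: alg = 3, geom = 1

Step 1 — factor the characteristic polynomial to read off the algebraic multiplicities:
  χ_A(x) = (x - 2)^3

Step 2 — compute geometric multiplicities via the rank-nullity identity g(λ) = n − rank(A − λI):
  rank(A − (2)·I) = 2, so dim ker(A − (2)·I) = n − 2 = 1

Summary:
  λ = 2: algebraic multiplicity = 3, geometric multiplicity = 1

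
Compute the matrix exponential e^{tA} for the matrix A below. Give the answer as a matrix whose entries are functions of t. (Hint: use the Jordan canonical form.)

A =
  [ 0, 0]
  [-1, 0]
e^{tA} =
  [1, 0]
  [-t, 1]

Strategy: write A = P · J · P⁻¹ where J is a Jordan canonical form, so e^{tA} = P · e^{tJ} · P⁻¹, and e^{tJ} can be computed block-by-block.

A has Jordan form
J =
  [0, 1]
  [0, 0]
(up to reordering of blocks).

Per-block formulas:
  For a 2×2 Jordan block J_2(0): exp(t · J_2(0)) = e^(0t)·(I + t·N), where N is the 2×2 nilpotent shift.

After assembling e^{tJ} and conjugating by P, we get:

e^{tA} =
  [1, 0]
  [-t, 1]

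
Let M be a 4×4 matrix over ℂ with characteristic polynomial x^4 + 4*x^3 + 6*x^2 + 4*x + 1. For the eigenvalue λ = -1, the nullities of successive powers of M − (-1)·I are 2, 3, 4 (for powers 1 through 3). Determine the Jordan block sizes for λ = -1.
Block sizes for λ = -1: [3, 1]

From the dimensions of kernels of powers, the number of Jordan blocks of size at least j is d_j − d_{j−1} where d_j = dim ker(N^j) (with d_0 = 0). Computing the differences gives [2, 1, 1].
The number of blocks of size exactly k is (#blocks of size ≥ k) − (#blocks of size ≥ k + 1), so the partition is: 1 block(s) of size 1, 1 block(s) of size 3.
In nonincreasing order the block sizes are [3, 1].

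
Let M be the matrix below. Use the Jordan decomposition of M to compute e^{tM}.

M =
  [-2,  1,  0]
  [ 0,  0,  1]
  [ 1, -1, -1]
e^{tM} =
  [t^2*exp(-t)/2 - t*exp(-t) + exp(-t), t*exp(-t), t^2*exp(-t)/2]
  [t^2*exp(-t)/2, t*exp(-t) + exp(-t), t^2*exp(-t)/2 + t*exp(-t)]
  [-t^2*exp(-t)/2 + t*exp(-t), -t*exp(-t), -t^2*exp(-t)/2 + exp(-t)]

Strategy: write M = P · J · P⁻¹ where J is a Jordan canonical form, so e^{tM} = P · e^{tJ} · P⁻¹, and e^{tJ} can be computed block-by-block.

M has Jordan form
J =
  [-1,  1,  0]
  [ 0, -1,  1]
  [ 0,  0, -1]
(up to reordering of blocks).

Per-block formulas:
  For a 3×3 Jordan block J_3(-1): exp(t · J_3(-1)) = e^(-1t)·(I + t·N + (t^2/2)·N^2), where N is the 3×3 nilpotent shift.

After assembling e^{tJ} and conjugating by P, we get:

e^{tM} =
  [t^2*exp(-t)/2 - t*exp(-t) + exp(-t), t*exp(-t), t^2*exp(-t)/2]
  [t^2*exp(-t)/2, t*exp(-t) + exp(-t), t^2*exp(-t)/2 + t*exp(-t)]
  [-t^2*exp(-t)/2 + t*exp(-t), -t*exp(-t), -t^2*exp(-t)/2 + exp(-t)]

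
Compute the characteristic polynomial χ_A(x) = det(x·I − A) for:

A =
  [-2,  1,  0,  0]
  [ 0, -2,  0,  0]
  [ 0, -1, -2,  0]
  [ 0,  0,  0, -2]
x^4 + 8*x^3 + 24*x^2 + 32*x + 16

Expanding det(x·I − A) (e.g. by cofactor expansion or by noting that A is similar to its Jordan form J, which has the same characteristic polynomial as A) gives
  χ_A(x) = x^4 + 8*x^3 + 24*x^2 + 32*x + 16
which factors as (x + 2)^4. The eigenvalues (with algebraic multiplicities) are λ = -2 with multiplicity 4.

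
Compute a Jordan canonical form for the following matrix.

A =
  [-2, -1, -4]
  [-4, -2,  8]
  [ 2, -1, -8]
J_2(-4) ⊕ J_1(-4)

The characteristic polynomial is
  det(x·I − A) = x^3 + 12*x^2 + 48*x + 64 = (x + 4)^3

Eigenvalues and multiplicities (the geometric multiplicity of λ is n − rank(A − λI), which equals the number of Jordan blocks for λ):
  λ = -4: algebraic multiplicity = 3, geometric multiplicity = 2

Determining the block sizes for each eigenvalue:
  λ = -4: 2 blocks summing to 3 forces exactly one block of size 2 and the rest size 1 → block sizes [2, 1]

Assembling the blocks gives a Jordan form
J =
  [-4,  1,  0]
  [ 0, -4,  0]
  [ 0,  0, -4]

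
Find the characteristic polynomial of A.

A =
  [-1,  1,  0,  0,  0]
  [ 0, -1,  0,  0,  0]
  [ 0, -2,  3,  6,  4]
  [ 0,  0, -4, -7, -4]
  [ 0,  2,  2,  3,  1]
x^5 + 5*x^4 + 10*x^3 + 10*x^2 + 5*x + 1

Expanding det(x·I − A) (e.g. by cofactor expansion or by noting that A is similar to its Jordan form J, which has the same characteristic polynomial as A) gives
  χ_A(x) = x^5 + 5*x^4 + 10*x^3 + 10*x^2 + 5*x + 1
which factors as (x + 1)^5. The eigenvalues (with algebraic multiplicities) are λ = -1 with multiplicity 5.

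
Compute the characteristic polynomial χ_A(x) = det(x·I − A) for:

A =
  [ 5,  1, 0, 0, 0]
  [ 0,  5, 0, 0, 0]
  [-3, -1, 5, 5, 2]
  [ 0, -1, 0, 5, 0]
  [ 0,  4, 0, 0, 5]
x^5 - 25*x^4 + 250*x^3 - 1250*x^2 + 3125*x - 3125

Expanding det(x·I − A) (e.g. by cofactor expansion or by noting that A is similar to its Jordan form J, which has the same characteristic polynomial as A) gives
  χ_A(x) = x^5 - 25*x^4 + 250*x^3 - 1250*x^2 + 3125*x - 3125
which factors as (x - 5)^5. The eigenvalues (with algebraic multiplicities) are λ = 5 with multiplicity 5.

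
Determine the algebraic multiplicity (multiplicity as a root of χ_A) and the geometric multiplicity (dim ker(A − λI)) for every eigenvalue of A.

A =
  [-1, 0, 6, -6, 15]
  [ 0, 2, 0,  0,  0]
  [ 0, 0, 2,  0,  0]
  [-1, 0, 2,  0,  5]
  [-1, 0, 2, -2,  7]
λ = 2: alg = 5, geom = 4

Step 1 — factor the characteristic polynomial to read off the algebraic multiplicities:
  χ_A(x) = (x - 2)^5

Step 2 — compute geometric multiplicities via the rank-nullity identity g(λ) = n − rank(A − λI):
  rank(A − (2)·I) = 1, so dim ker(A − (2)·I) = n − 1 = 4

Summary:
  λ = 2: algebraic multiplicity = 5, geometric multiplicity = 4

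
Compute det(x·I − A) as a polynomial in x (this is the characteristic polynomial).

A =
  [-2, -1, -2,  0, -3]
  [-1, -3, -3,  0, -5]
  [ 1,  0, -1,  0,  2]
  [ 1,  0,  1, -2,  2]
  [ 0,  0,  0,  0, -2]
x^5 + 10*x^4 + 40*x^3 + 80*x^2 + 80*x + 32

Expanding det(x·I − A) (e.g. by cofactor expansion or by noting that A is similar to its Jordan form J, which has the same characteristic polynomial as A) gives
  χ_A(x) = x^5 + 10*x^4 + 40*x^3 + 80*x^2 + 80*x + 32
which factors as (x + 2)^5. The eigenvalues (with algebraic multiplicities) are λ = -2 with multiplicity 5.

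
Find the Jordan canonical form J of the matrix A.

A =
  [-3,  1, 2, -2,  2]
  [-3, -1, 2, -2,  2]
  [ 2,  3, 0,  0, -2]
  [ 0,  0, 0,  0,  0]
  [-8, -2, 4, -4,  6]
J_3(0) ⊕ J_1(0) ⊕ J_1(2)

The characteristic polynomial is
  det(x·I − A) = x^5 - 2*x^4 = x^4*(x - 2)

Eigenvalues and multiplicities (the geometric multiplicity of λ is n − rank(A − λI), which equals the number of Jordan blocks for λ):
  λ = 0: algebraic multiplicity = 4, geometric multiplicity = 2
  λ = 2: algebraic multiplicity = 1, geometric multiplicity = 1

Determining the block sizes for each eigenvalue:
  λ = 0: with am = 4 and gm = 2, the partition is not yet determined (e.g. several partitions of 4 into 2 parts exist). Let N = A − (0)·I. Computing rank(N^1) = 3, rank(N^2) = 2, rank(N^3) = 1; the number of blocks of size ≥ j is rank(N^{j−1}) − rank(N^j), giving [2, 1, 1]. So we have 1 block(s) of size 3, 1 block(s) of size 1 → block sizes [3, 1]
  λ = 2: one block (gm = 1), so the single block has size am = 1 → block sizes [1]

Assembling the blocks gives a Jordan form
J =
  [0, 1, 0, 0, 0]
  [0, 0, 1, 0, 0]
  [0, 0, 0, 0, 0]
  [0, 0, 0, 0, 0]
  [0, 0, 0, 0, 2]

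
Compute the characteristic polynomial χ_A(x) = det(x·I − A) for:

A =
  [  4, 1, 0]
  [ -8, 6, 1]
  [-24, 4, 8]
x^3 - 18*x^2 + 108*x - 216

Expanding det(x·I − A) (e.g. by cofactor expansion or by noting that A is similar to its Jordan form J, which has the same characteristic polynomial as A) gives
  χ_A(x) = x^3 - 18*x^2 + 108*x - 216
which factors as (x - 6)^3. The eigenvalues (with algebraic multiplicities) are λ = 6 with multiplicity 3.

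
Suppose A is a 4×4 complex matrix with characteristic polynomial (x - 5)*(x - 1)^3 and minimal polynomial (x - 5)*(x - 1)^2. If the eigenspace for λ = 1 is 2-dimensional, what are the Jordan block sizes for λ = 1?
Block sizes for λ = 1: [2, 1]

Step 1 — from the characteristic polynomial, algebraic multiplicity of λ = 1 is 3. From dim ker(A − (1)·I) = 2, there are exactly 2 Jordan blocks for λ = 1.
Step 2 — from the minimal polynomial, the factor (x − 1)^2 tells us the largest block for λ = 1 has size 2.
Step 3 — with total size 3, 2 blocks, and largest block 2, the block sizes (in nonincreasing order) are [2, 1].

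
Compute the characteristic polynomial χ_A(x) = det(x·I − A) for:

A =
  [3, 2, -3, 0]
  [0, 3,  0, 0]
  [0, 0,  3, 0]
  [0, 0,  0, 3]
x^4 - 12*x^3 + 54*x^2 - 108*x + 81

Expanding det(x·I − A) (e.g. by cofactor expansion or by noting that A is similar to its Jordan form J, which has the same characteristic polynomial as A) gives
  χ_A(x) = x^4 - 12*x^3 + 54*x^2 - 108*x + 81
which factors as (x - 3)^4. The eigenvalues (with algebraic multiplicities) are λ = 3 with multiplicity 4.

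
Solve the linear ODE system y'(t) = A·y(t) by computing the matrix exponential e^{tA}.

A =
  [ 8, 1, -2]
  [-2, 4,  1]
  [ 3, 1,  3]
e^{tA} =
  [t^2*exp(5*t)/2 + 3*t*exp(5*t) + exp(5*t), t*exp(5*t), -t^2*exp(5*t)/2 - 2*t*exp(5*t)]
  [-t^2*exp(5*t)/2 - 2*t*exp(5*t), -t*exp(5*t) + exp(5*t), t^2*exp(5*t)/2 + t*exp(5*t)]
  [t^2*exp(5*t)/2 + 3*t*exp(5*t), t*exp(5*t), -t^2*exp(5*t)/2 - 2*t*exp(5*t) + exp(5*t)]

Strategy: write A = P · J · P⁻¹ where J is a Jordan canonical form, so e^{tA} = P · e^{tJ} · P⁻¹, and e^{tJ} can be computed block-by-block.

A has Jordan form
J =
  [5, 1, 0]
  [0, 5, 1]
  [0, 0, 5]
(up to reordering of blocks).

Per-block formulas:
  For a 3×3 Jordan block J_3(5): exp(t · J_3(5)) = e^(5t)·(I + t·N + (t^2/2)·N^2), where N is the 3×3 nilpotent shift.

After assembling e^{tJ} and conjugating by P, we get:

e^{tA} =
  [t^2*exp(5*t)/2 + 3*t*exp(5*t) + exp(5*t), t*exp(5*t), -t^2*exp(5*t)/2 - 2*t*exp(5*t)]
  [-t^2*exp(5*t)/2 - 2*t*exp(5*t), -t*exp(5*t) + exp(5*t), t^2*exp(5*t)/2 + t*exp(5*t)]
  [t^2*exp(5*t)/2 + 3*t*exp(5*t), t*exp(5*t), -t^2*exp(5*t)/2 - 2*t*exp(5*t) + exp(5*t)]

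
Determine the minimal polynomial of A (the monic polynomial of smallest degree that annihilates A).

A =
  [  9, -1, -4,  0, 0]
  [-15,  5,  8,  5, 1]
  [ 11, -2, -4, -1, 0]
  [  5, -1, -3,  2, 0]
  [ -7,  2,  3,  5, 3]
x^3 - 9*x^2 + 27*x - 27

The characteristic polynomial is χ_A(x) = (x - 3)^5, so the eigenvalues are known. The minimal polynomial is
  m_A(x) = Π_λ (x − λ)^{k_λ}
where k_λ is the size of the *largest* Jordan block for λ (equivalently, the smallest k with (A − λI)^k v = 0 for every generalised eigenvector v of λ).

  λ = 3: largest Jordan block has size 3, contributing (x − 3)^3

So m_A(x) = (x - 3)^3 = x^3 - 9*x^2 + 27*x - 27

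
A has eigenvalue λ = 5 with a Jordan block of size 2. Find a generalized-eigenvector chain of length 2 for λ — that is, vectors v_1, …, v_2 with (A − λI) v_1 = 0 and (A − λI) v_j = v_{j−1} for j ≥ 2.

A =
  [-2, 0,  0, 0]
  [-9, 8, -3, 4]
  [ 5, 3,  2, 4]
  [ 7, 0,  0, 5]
A Jordan chain for λ = 5 of length 2:
v_1 = (0, 3, 3, 0)ᵀ
v_2 = (0, 1, 0, 0)ᵀ

Let N = A − (5)·I. We want v_2 with N^2 v_2 = 0 but N^1 v_2 ≠ 0; then v_{j-1} := N · v_j for j = 2, …, 2.

Pick v_2 = (0, 1, 0, 0)ᵀ.
Then v_1 = N · v_2 = (0, 3, 3, 0)ᵀ.

Sanity check: (A − (5)·I) v_1 = (0, 0, 0, 0)ᵀ = 0. ✓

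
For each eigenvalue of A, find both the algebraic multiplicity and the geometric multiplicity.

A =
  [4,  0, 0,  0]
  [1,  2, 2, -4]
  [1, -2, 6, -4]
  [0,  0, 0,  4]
λ = 4: alg = 4, geom = 3

Step 1 — factor the characteristic polynomial to read off the algebraic multiplicities:
  χ_A(x) = (x - 4)^4

Step 2 — compute geometric multiplicities via the rank-nullity identity g(λ) = n − rank(A − λI):
  rank(A − (4)·I) = 1, so dim ker(A − (4)·I) = n − 1 = 3

Summary:
  λ = 4: algebraic multiplicity = 4, geometric multiplicity = 3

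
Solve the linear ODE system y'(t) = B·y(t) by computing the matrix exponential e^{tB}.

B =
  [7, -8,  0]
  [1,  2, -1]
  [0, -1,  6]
e^{tB} =
  [-2*t^2*exp(5*t) + 2*t*exp(5*t) + exp(5*t), 4*t^2*exp(5*t) - 8*t*exp(5*t), 4*t^2*exp(5*t)]
  [-t^2*exp(5*t)/2 + t*exp(5*t), t^2*exp(5*t) - 3*t*exp(5*t) + exp(5*t), t^2*exp(5*t) - t*exp(5*t)]
  [-t^2*exp(5*t)/2, t^2*exp(5*t) - t*exp(5*t), t^2*exp(5*t) + t*exp(5*t) + exp(5*t)]

Strategy: write B = P · J · P⁻¹ where J is a Jordan canonical form, so e^{tB} = P · e^{tJ} · P⁻¹, and e^{tJ} can be computed block-by-block.

B has Jordan form
J =
  [5, 1, 0]
  [0, 5, 1]
  [0, 0, 5]
(up to reordering of blocks).

Per-block formulas:
  For a 3×3 Jordan block J_3(5): exp(t · J_3(5)) = e^(5t)·(I + t·N + (t^2/2)·N^2), where N is the 3×3 nilpotent shift.

After assembling e^{tJ} and conjugating by P, we get:

e^{tB} =
  [-2*t^2*exp(5*t) + 2*t*exp(5*t) + exp(5*t), 4*t^2*exp(5*t) - 8*t*exp(5*t), 4*t^2*exp(5*t)]
  [-t^2*exp(5*t)/2 + t*exp(5*t), t^2*exp(5*t) - 3*t*exp(5*t) + exp(5*t), t^2*exp(5*t) - t*exp(5*t)]
  [-t^2*exp(5*t)/2, t^2*exp(5*t) - t*exp(5*t), t^2*exp(5*t) + t*exp(5*t) + exp(5*t)]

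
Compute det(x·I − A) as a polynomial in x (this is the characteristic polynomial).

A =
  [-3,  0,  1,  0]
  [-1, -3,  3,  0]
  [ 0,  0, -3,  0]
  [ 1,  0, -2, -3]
x^4 + 12*x^3 + 54*x^2 + 108*x + 81

Expanding det(x·I − A) (e.g. by cofactor expansion or by noting that A is similar to its Jordan form J, which has the same characteristic polynomial as A) gives
  χ_A(x) = x^4 + 12*x^3 + 54*x^2 + 108*x + 81
which factors as (x + 3)^4. The eigenvalues (with algebraic multiplicities) are λ = -3 with multiplicity 4.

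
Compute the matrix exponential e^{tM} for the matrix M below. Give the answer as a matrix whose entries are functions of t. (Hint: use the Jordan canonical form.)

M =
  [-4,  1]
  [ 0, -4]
e^{tM} =
  [exp(-4*t), t*exp(-4*t)]
  [0, exp(-4*t)]

Strategy: write M = P · J · P⁻¹ where J is a Jordan canonical form, so e^{tM} = P · e^{tJ} · P⁻¹, and e^{tJ} can be computed block-by-block.

M has Jordan form
J =
  [-4,  1]
  [ 0, -4]
(up to reordering of blocks).

Per-block formulas:
  For a 2×2 Jordan block J_2(-4): exp(t · J_2(-4)) = e^(-4t)·(I + t·N), where N is the 2×2 nilpotent shift.

After assembling e^{tJ} and conjugating by P, we get:

e^{tM} =
  [exp(-4*t), t*exp(-4*t)]
  [0, exp(-4*t)]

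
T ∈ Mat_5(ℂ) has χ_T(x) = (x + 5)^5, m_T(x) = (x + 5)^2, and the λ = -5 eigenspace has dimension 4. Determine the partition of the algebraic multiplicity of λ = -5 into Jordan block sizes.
Block sizes for λ = -5: [2, 1, 1, 1]

Step 1 — from the characteristic polynomial, algebraic multiplicity of λ = -5 is 5. From dim ker(T − (-5)·I) = 4, there are exactly 4 Jordan blocks for λ = -5.
Step 2 — from the minimal polynomial, the factor (x + 5)^2 tells us the largest block for λ = -5 has size 2.
Step 3 — with total size 5, 4 blocks, and largest block 2, the block sizes (in nonincreasing order) are [2, 1, 1, 1].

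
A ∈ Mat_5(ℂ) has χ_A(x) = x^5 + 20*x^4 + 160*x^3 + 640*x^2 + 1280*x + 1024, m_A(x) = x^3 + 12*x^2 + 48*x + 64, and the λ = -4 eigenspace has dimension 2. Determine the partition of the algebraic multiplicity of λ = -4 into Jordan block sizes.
Block sizes for λ = -4: [3, 2]

Step 1 — from the characteristic polynomial, algebraic multiplicity of λ = -4 is 5. From dim ker(A − (-4)·I) = 2, there are exactly 2 Jordan blocks for λ = -4.
Step 2 — from the minimal polynomial, the factor (x + 4)^3 tells us the largest block for λ = -4 has size 3.
Step 3 — with total size 5, 2 blocks, and largest block 3, the block sizes (in nonincreasing order) are [3, 2].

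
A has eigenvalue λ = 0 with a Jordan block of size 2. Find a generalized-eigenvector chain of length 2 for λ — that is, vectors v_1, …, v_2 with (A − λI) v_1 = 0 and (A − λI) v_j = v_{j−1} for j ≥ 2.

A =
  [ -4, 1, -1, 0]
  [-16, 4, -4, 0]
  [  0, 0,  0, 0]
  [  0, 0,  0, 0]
A Jordan chain for λ = 0 of length 2:
v_1 = (-4, -16, 0, 0)ᵀ
v_2 = (1, 0, 0, 0)ᵀ

Let N = A − (0)·I. We want v_2 with N^2 v_2 = 0 but N^1 v_2 ≠ 0; then v_{j-1} := N · v_j for j = 2, …, 2.

Pick v_2 = (1, 0, 0, 0)ᵀ.
Then v_1 = N · v_2 = (-4, -16, 0, 0)ᵀ.

Sanity check: (A − (0)·I) v_1 = (0, 0, 0, 0)ᵀ = 0. ✓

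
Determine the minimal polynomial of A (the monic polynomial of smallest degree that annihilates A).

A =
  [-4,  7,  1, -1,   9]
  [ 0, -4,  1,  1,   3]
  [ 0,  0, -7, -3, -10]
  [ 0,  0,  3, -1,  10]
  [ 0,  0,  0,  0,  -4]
x^3 + 12*x^2 + 48*x + 64

The characteristic polynomial is χ_A(x) = (x + 4)^5, so the eigenvalues are known. The minimal polynomial is
  m_A(x) = Π_λ (x − λ)^{k_λ}
where k_λ is the size of the *largest* Jordan block for λ (equivalently, the smallest k with (A − λI)^k v = 0 for every generalised eigenvector v of λ).

  λ = -4: largest Jordan block has size 3, contributing (x + 4)^3

So m_A(x) = (x + 4)^3 = x^3 + 12*x^2 + 48*x + 64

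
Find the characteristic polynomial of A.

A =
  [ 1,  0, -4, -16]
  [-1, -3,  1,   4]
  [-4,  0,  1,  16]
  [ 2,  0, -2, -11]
x^4 + 12*x^3 + 54*x^2 + 108*x + 81

Expanding det(x·I − A) (e.g. by cofactor expansion or by noting that A is similar to its Jordan form J, which has the same characteristic polynomial as A) gives
  χ_A(x) = x^4 + 12*x^3 + 54*x^2 + 108*x + 81
which factors as (x + 3)^4. The eigenvalues (with algebraic multiplicities) are λ = -3 with multiplicity 4.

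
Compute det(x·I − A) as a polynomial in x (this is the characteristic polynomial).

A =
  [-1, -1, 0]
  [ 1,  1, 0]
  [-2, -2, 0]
x^3

Expanding det(x·I − A) (e.g. by cofactor expansion or by noting that A is similar to its Jordan form J, which has the same characteristic polynomial as A) gives
  χ_A(x) = x^3
which factors as x^3. The eigenvalues (with algebraic multiplicities) are λ = 0 with multiplicity 3.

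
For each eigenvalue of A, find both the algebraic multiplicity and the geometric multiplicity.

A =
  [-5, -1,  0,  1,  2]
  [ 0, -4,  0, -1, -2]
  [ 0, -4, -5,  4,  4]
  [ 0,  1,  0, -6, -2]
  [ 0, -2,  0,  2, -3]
λ = -5: alg = 4, geom = 3; λ = -3: alg = 1, geom = 1

Step 1 — factor the characteristic polynomial to read off the algebraic multiplicities:
  χ_A(x) = (x + 3)*(x + 5)^4

Step 2 — compute geometric multiplicities via the rank-nullity identity g(λ) = n − rank(A − λI):
  rank(A − (-5)·I) = 2, so dim ker(A − (-5)·I) = n − 2 = 3
  rank(A − (-3)·I) = 4, so dim ker(A − (-3)·I) = n − 4 = 1

Summary:
  λ = -5: algebraic multiplicity = 4, geometric multiplicity = 3
  λ = -3: algebraic multiplicity = 1, geometric multiplicity = 1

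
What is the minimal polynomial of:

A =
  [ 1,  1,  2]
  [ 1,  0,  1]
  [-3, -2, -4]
x^3 + 3*x^2 + 3*x + 1

The characteristic polynomial is χ_A(x) = (x + 1)^3, so the eigenvalues are known. The minimal polynomial is
  m_A(x) = Π_λ (x − λ)^{k_λ}
where k_λ is the size of the *largest* Jordan block for λ (equivalently, the smallest k with (A − λI)^k v = 0 for every generalised eigenvector v of λ).

  λ = -1: largest Jordan block has size 3, contributing (x + 1)^3

So m_A(x) = (x + 1)^3 = x^3 + 3*x^2 + 3*x + 1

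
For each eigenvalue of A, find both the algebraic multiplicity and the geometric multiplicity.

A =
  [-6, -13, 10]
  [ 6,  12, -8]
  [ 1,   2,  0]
λ = 2: alg = 3, geom = 1

Step 1 — factor the characteristic polynomial to read off the algebraic multiplicities:
  χ_A(x) = (x - 2)^3

Step 2 — compute geometric multiplicities via the rank-nullity identity g(λ) = n − rank(A − λI):
  rank(A − (2)·I) = 2, so dim ker(A − (2)·I) = n − 2 = 1

Summary:
  λ = 2: algebraic multiplicity = 3, geometric multiplicity = 1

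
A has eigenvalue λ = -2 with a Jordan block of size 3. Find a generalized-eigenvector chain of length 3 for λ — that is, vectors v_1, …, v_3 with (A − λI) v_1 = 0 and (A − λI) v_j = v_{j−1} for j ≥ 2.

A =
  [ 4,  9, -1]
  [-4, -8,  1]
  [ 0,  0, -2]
A Jordan chain for λ = -2 of length 3:
v_1 = (3, -2, 0)ᵀ
v_2 = (-1, 1, 0)ᵀ
v_3 = (0, 0, 1)ᵀ

Let N = A − (-2)·I. We want v_3 with N^3 v_3 = 0 but N^2 v_3 ≠ 0; then v_{j-1} := N · v_j for j = 3, …, 2.

Pick v_3 = (0, 0, 1)ᵀ.
Then v_2 = N · v_3 = (-1, 1, 0)ᵀ.
Then v_1 = N · v_2 = (3, -2, 0)ᵀ.

Sanity check: (A − (-2)·I) v_1 = (0, 0, 0)ᵀ = 0. ✓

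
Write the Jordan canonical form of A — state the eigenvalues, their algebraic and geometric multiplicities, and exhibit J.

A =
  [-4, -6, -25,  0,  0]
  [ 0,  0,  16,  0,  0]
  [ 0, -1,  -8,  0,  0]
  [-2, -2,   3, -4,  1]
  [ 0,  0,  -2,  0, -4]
J_3(-4) ⊕ J_2(-4)

The characteristic polynomial is
  det(x·I − A) = x^5 + 20*x^4 + 160*x^3 + 640*x^2 + 1280*x + 1024 = (x + 4)^5

Eigenvalues and multiplicities (the geometric multiplicity of λ is n − rank(A − λI), which equals the number of Jordan blocks for λ):
  λ = -4: algebraic multiplicity = 5, geometric multiplicity = 2

Determining the block sizes for each eigenvalue:
  λ = -4: with am = 5 and gm = 2, the partition is not yet determined (e.g. several partitions of 5 into 2 parts exist). Let N = A − (-4)·I. Computing rank(N^1) = 3, rank(N^2) = 1, rank(N^3) = 0; the number of blocks of size ≥ j is rank(N^{j−1}) − rank(N^j), giving [2, 2, 1]. So we have 1 block(s) of size 3, 1 block(s) of size 2 → block sizes [3, 2]

Assembling the blocks gives a Jordan form
J =
  [-4,  1,  0,  0,  0]
  [ 0, -4,  1,  0,  0]
  [ 0,  0, -4,  0,  0]
  [ 0,  0,  0, -4,  1]
  [ 0,  0,  0,  0, -4]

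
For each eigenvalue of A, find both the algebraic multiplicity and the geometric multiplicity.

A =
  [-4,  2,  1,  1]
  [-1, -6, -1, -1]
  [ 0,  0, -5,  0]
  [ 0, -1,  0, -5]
λ = -5: alg = 4, geom = 2

Step 1 — factor the characteristic polynomial to read off the algebraic multiplicities:
  χ_A(x) = (x + 5)^4

Step 2 — compute geometric multiplicities via the rank-nullity identity g(λ) = n − rank(A − λI):
  rank(A − (-5)·I) = 2, so dim ker(A − (-5)·I) = n − 2 = 2

Summary:
  λ = -5: algebraic multiplicity = 4, geometric multiplicity = 2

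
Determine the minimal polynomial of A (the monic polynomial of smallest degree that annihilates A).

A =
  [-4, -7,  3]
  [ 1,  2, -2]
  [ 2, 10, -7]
x^3 + 9*x^2 + 27*x + 27

The characteristic polynomial is χ_A(x) = (x + 3)^3, so the eigenvalues are known. The minimal polynomial is
  m_A(x) = Π_λ (x − λ)^{k_λ}
where k_λ is the size of the *largest* Jordan block for λ (equivalently, the smallest k with (A − λI)^k v = 0 for every generalised eigenvector v of λ).

  λ = -3: largest Jordan block has size 3, contributing (x + 3)^3

So m_A(x) = (x + 3)^3 = x^3 + 9*x^2 + 27*x + 27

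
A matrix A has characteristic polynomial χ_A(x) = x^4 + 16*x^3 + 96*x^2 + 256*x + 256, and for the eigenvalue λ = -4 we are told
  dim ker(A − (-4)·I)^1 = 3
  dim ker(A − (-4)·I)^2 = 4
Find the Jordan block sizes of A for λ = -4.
Block sizes for λ = -4: [2, 1, 1]

From the dimensions of kernels of powers, the number of Jordan blocks of size at least j is d_j − d_{j−1} where d_j = dim ker(N^j) (with d_0 = 0). Computing the differences gives [3, 1].
The number of blocks of size exactly k is (#blocks of size ≥ k) − (#blocks of size ≥ k + 1), so the partition is: 2 block(s) of size 1, 1 block(s) of size 2.
In nonincreasing order the block sizes are [2, 1, 1].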